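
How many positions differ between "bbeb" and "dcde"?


Comparing "bbeb" and "dcde" position by position:
  Position 0: 'b' vs 'd' => DIFFER
  Position 1: 'b' vs 'c' => DIFFER
  Position 2: 'e' vs 'd' => DIFFER
  Position 3: 'b' vs 'e' => DIFFER
Positions that differ: 4

4


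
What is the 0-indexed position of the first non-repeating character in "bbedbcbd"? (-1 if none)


Input: bbedbcbd
Character frequencies:
  'b': 4
  'c': 1
  'd': 2
  'e': 1
Scanning left to right for freq == 1:
  Position 0 ('b'): freq=4, skip
  Position 1 ('b'): freq=4, skip
  Position 2 ('e'): unique! => answer = 2

2


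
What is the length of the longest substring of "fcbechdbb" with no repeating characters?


Input: "fcbechdbb"
Sliding window (track last position of each char):
  Position 0 ('f'): window [0,0] length 1 -- new best
  Position 1 ('c'): window [0,1] length 2 -- new best
  Position 2 ('b'): window [0,2] length 3 -- new best
  Position 3 ('e'): window [0,3] length 4 -- new best
  Position 4 ('c'): repeat (last at 1), move window start to 2
  Position 4 ('c'): window [2,4] length 3
  Position 5 ('h'): window [2,5] length 4
  Position 6 ('d'): window [2,6] length 5 -- new best
  Position 7 ('b'): repeat (last at 2), move window start to 3
  Position 7 ('b'): window [3,7] length 5
  Position 8 ('b'): repeat (last at 7), move window start to 8
  Position 8 ('b'): window [8,8] length 1
Longest substring with no repeats: "bechd" with length 5

5


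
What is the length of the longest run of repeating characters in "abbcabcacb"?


Input: "abbcabcacb"
Scanning for longest run:
  Position 1 ('b'): new char, reset run to 1
  Position 2 ('b'): continues run of 'b', length=2
  Position 3 ('c'): new char, reset run to 1
  Position 4 ('a'): new char, reset run to 1
  Position 5 ('b'): new char, reset run to 1
  Position 6 ('c'): new char, reset run to 1
  Position 7 ('a'): new char, reset run to 1
  Position 8 ('c'): new char, reset run to 1
  Position 9 ('b'): new char, reset run to 1
Longest run: 'b' with length 2

2


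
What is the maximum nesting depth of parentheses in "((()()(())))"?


Input: "((()()(())))"
Tracking depth:
  Position 0 '(': depth becomes 1
  Position 1 '(': depth becomes 2
  Position 2 '(': depth becomes 3
  Position 3 ')': depth becomes 2
  Position 4 '(': depth becomes 3
  Position 5 ')': depth becomes 2
  Position 6 '(': depth becomes 3
  Position 7 '(': depth becomes 4
  Position 8 ')': depth becomes 3
  Position 9 ')': depth becomes 2
  Position 10 ')': depth becomes 1
  Position 11 ')': depth becomes 0
Maximum depth reached: 4

4


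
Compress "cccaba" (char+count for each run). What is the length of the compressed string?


Input: cccaba
Runs:
  'c' x 3 => "c3"
  'a' x 1 => "a1"
  'b' x 1 => "b1"
  'a' x 1 => "a1"
Compressed: "c3a1b1a1"
Compressed length: 8

8


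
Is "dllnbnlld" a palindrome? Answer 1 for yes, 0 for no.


Input: dllnbnlld
Reversed: dllnbnlld
  Compare pos 0 ('d') with pos 8 ('d'): match
  Compare pos 1 ('l') with pos 7 ('l'): match
  Compare pos 2 ('l') with pos 6 ('l'): match
  Compare pos 3 ('n') with pos 5 ('n'): match
Result: palindrome

1


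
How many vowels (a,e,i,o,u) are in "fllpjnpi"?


Input: fllpjnpi
Checking each character:
  'f' at position 0: consonant
  'l' at position 1: consonant
  'l' at position 2: consonant
  'p' at position 3: consonant
  'j' at position 4: consonant
  'n' at position 5: consonant
  'p' at position 6: consonant
  'i' at position 7: vowel (running total: 1)
Total vowels: 1

1


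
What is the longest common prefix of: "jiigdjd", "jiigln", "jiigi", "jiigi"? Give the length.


Words: jiigdjd, jiigln, jiigi, jiigi
  Position 0: all 'j' => match
  Position 1: all 'i' => match
  Position 2: all 'i' => match
  Position 3: all 'g' => match
  Position 4: ('d', 'l', 'i', 'i') => mismatch, stop
LCP = "jiig" (length 4)

4


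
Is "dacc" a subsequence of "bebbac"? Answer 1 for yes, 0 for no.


Check if "dacc" is a subsequence of "bebbac"
Greedy scan:
  Position 0 ('b'): no match needed
  Position 1 ('e'): no match needed
  Position 2 ('b'): no match needed
  Position 3 ('b'): no match needed
  Position 4 ('a'): no match needed
  Position 5 ('c'): no match needed
Only matched 0/4 characters => not a subsequence

0


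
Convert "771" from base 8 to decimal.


Input: "771" in base 8
Positional expansion:
  Digit '7' (value 7) x 8^2 = 448
  Digit '7' (value 7) x 8^1 = 56
  Digit '1' (value 1) x 8^0 = 1
Sum = 505

505


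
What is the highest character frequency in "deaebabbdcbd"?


Input: deaebabbdcbd
Character counts:
  'a': 2
  'b': 4
  'c': 1
  'd': 3
  'e': 2
Maximum frequency: 4

4


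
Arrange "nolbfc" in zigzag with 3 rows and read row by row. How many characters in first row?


Zigzag "nolbfc" into 3 rows:
Placing characters:
  'n' => row 0
  'o' => row 1
  'l' => row 2
  'b' => row 1
  'f' => row 0
  'c' => row 1
Rows:
  Row 0: "nf"
  Row 1: "obc"
  Row 2: "l"
First row length: 2

2


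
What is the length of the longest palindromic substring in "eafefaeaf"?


Input: "eafefaeaf"
Checking substrings for palindromes:
  [0:7] "eafefae" (len 7) => palindrome
  [1:6] "afefa" (len 5) => palindrome
  [4:9] "faeaf" (len 5) => palindrome
  [2:5] "fef" (len 3) => palindrome
  [5:8] "aea" (len 3) => palindrome
Longest palindromic substring: "eafefae" with length 7

7


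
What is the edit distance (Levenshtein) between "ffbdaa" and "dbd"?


Computing edit distance: "ffbdaa" -> "dbd"
DP table:
           d    b    d
      0    1    2    3
  f   1    1    2    3
  f   2    2    2    3
  b   3    3    2    3
  d   4    3    3    2
  a   5    4    4    3
  a   6    5    5    4
Edit distance = dp[6][3] = 4

4


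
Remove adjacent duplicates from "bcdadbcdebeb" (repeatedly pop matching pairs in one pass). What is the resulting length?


Input: bcdadbcdebeb
Stack-based adjacent duplicate removal:
  Read 'b': push. Stack: b
  Read 'c': push. Stack: bc
  Read 'd': push. Stack: bcd
  Read 'a': push. Stack: bcda
  Read 'd': push. Stack: bcdad
  Read 'b': push. Stack: bcdadb
  Read 'c': push. Stack: bcdadbc
  Read 'd': push. Stack: bcdadbcd
  Read 'e': push. Stack: bcdadbcde
  Read 'b': push. Stack: bcdadbcdeb
  Read 'e': push. Stack: bcdadbcdebe
  Read 'b': push. Stack: bcdadbcdebeb
Final stack: "bcdadbcdebeb" (length 12)

12


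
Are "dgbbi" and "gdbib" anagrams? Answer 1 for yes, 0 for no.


Strings: "dgbbi", "gdbib"
Sorted first:  bbdgi
Sorted second: bbdgi
Sorted forms match => anagrams

1


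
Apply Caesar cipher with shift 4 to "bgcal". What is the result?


Caesar cipher: shift "bgcal" by 4
  'b' (pos 1) + 4 = pos 5 = 'f'
  'g' (pos 6) + 4 = pos 10 = 'k'
  'c' (pos 2) + 4 = pos 6 = 'g'
  'a' (pos 0) + 4 = pos 4 = 'e'
  'l' (pos 11) + 4 = pos 15 = 'p'
Result: fkgep

fkgep


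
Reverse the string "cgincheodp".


Input: cgincheodp
Reading characters right to left:
  Position 9: 'p'
  Position 8: 'd'
  Position 7: 'o'
  Position 6: 'e'
  Position 5: 'h'
  Position 4: 'c'
  Position 3: 'n'
  Position 2: 'i'
  Position 1: 'g'
  Position 0: 'c'
Reversed: pdoehcnigc

pdoehcnigc


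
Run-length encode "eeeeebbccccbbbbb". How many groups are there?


Input: eeeeebbccccbbbbb
Scanning for consecutive runs:
  Group 1: 'e' x 5 (positions 0-4)
  Group 2: 'b' x 2 (positions 5-6)
  Group 3: 'c' x 4 (positions 7-10)
  Group 4: 'b' x 5 (positions 11-15)
Total groups: 4

4


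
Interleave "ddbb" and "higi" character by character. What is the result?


Interleaving "ddbb" and "higi":
  Position 0: 'd' from first, 'h' from second => "dh"
  Position 1: 'd' from first, 'i' from second => "di"
  Position 2: 'b' from first, 'g' from second => "bg"
  Position 3: 'b' from first, 'i' from second => "bi"
Result: dhdibgbi

dhdibgbi


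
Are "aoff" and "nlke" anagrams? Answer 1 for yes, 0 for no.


Strings: "aoff", "nlke"
Sorted first:  affo
Sorted second: ekln
Differ at position 0: 'a' vs 'e' => not anagrams

0


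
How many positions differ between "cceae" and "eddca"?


Comparing "cceae" and "eddca" position by position:
  Position 0: 'c' vs 'e' => DIFFER
  Position 1: 'c' vs 'd' => DIFFER
  Position 2: 'e' vs 'd' => DIFFER
  Position 3: 'a' vs 'c' => DIFFER
  Position 4: 'e' vs 'a' => DIFFER
Positions that differ: 5

5


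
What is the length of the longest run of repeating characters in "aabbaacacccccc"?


Input: "aabbaacacccccc"
Scanning for longest run:
  Position 1 ('a'): continues run of 'a', length=2
  Position 2 ('b'): new char, reset run to 1
  Position 3 ('b'): continues run of 'b', length=2
  Position 4 ('a'): new char, reset run to 1
  Position 5 ('a'): continues run of 'a', length=2
  Position 6 ('c'): new char, reset run to 1
  Position 7 ('a'): new char, reset run to 1
  Position 8 ('c'): new char, reset run to 1
  Position 9 ('c'): continues run of 'c', length=2
  Position 10 ('c'): continues run of 'c', length=3
  Position 11 ('c'): continues run of 'c', length=4
  Position 12 ('c'): continues run of 'c', length=5
  Position 13 ('c'): continues run of 'c', length=6
Longest run: 'c' with length 6

6


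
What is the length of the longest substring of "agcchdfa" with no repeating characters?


Input: "agcchdfa"
Sliding window (track last position of each char):
  Position 0 ('a'): window [0,0] length 1 -- new best
  Position 1 ('g'): window [0,1] length 2 -- new best
  Position 2 ('c'): window [0,2] length 3 -- new best
  Position 3 ('c'): repeat (last at 2), move window start to 3
  Position 3 ('c'): window [3,3] length 1
  Position 4 ('h'): window [3,4] length 2
  Position 5 ('d'): window [3,5] length 3
  Position 6 ('f'): window [3,6] length 4 -- new best
  Position 7 ('a'): window [3,7] length 5 -- new best
Longest substring with no repeats: "chdfa" with length 5

5


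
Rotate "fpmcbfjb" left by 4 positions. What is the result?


Input: "fpmcbfjb", rotate left by 4
First 4 characters: "fpmc"
Remaining characters: "bfjb"
Concatenate remaining + first: "bfjb" + "fpmc" = "bfjbfpmc"

bfjbfpmc


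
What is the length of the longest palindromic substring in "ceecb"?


Input: "ceecb"
Checking substrings for palindromes:
  [0:4] "ceec" (len 4) => palindrome
  [1:3] "ee" (len 2) => palindrome
Longest palindromic substring: "ceec" with length 4

4


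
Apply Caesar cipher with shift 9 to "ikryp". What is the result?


Caesar cipher: shift "ikryp" by 9
  'i' (pos 8) + 9 = pos 17 = 'r'
  'k' (pos 10) + 9 = pos 19 = 't'
  'r' (pos 17) + 9 = pos 0 = 'a'
  'y' (pos 24) + 9 = pos 7 = 'h'
  'p' (pos 15) + 9 = pos 24 = 'y'
Result: rtahy

rtahy


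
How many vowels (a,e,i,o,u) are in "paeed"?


Input: paeed
Checking each character:
  'p' at position 0: consonant
  'a' at position 1: vowel (running total: 1)
  'e' at position 2: vowel (running total: 2)
  'e' at position 3: vowel (running total: 3)
  'd' at position 4: consonant
Total vowels: 3

3


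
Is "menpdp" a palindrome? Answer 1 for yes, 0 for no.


Input: menpdp
Reversed: pdpnem
  Compare pos 0 ('m') with pos 5 ('p'): MISMATCH
  Compare pos 1 ('e') with pos 4 ('d'): MISMATCH
  Compare pos 2 ('n') with pos 3 ('p'): MISMATCH
Result: not a palindrome

0


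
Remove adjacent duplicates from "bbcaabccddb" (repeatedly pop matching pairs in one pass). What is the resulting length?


Input: bbcaabccddb
Stack-based adjacent duplicate removal:
  Read 'b': push. Stack: b
  Read 'b': matches stack top 'b' => pop. Stack: (empty)
  Read 'c': push. Stack: c
  Read 'a': push. Stack: ca
  Read 'a': matches stack top 'a' => pop. Stack: c
  Read 'b': push. Stack: cb
  Read 'c': push. Stack: cbc
  Read 'c': matches stack top 'c' => pop. Stack: cb
  Read 'd': push. Stack: cbd
  Read 'd': matches stack top 'd' => pop. Stack: cb
  Read 'b': matches stack top 'b' => pop. Stack: c
Final stack: "c" (length 1)

1


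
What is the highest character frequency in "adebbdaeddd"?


Input: adebbdaeddd
Character counts:
  'a': 2
  'b': 2
  'd': 5
  'e': 2
Maximum frequency: 5

5


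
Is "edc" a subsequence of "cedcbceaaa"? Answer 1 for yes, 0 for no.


Check if "edc" is a subsequence of "cedcbceaaa"
Greedy scan:
  Position 0 ('c'): no match needed
  Position 1 ('e'): matches sub[0] = 'e'
  Position 2 ('d'): matches sub[1] = 'd'
  Position 3 ('c'): matches sub[2] = 'c'
  Position 4 ('b'): no match needed
  Position 5 ('c'): no match needed
  Position 6 ('e'): no match needed
  Position 7 ('a'): no match needed
  Position 8 ('a'): no match needed
  Position 9 ('a'): no match needed
All 3 characters matched => is a subsequence

1


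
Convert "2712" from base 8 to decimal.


Input: "2712" in base 8
Positional expansion:
  Digit '2' (value 2) x 8^3 = 1024
  Digit '7' (value 7) x 8^2 = 448
  Digit '1' (value 1) x 8^1 = 8
  Digit '2' (value 2) x 8^0 = 2
Sum = 1482

1482


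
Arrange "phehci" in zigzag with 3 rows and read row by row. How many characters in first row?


Zigzag "phehci" into 3 rows:
Placing characters:
  'p' => row 0
  'h' => row 1
  'e' => row 2
  'h' => row 1
  'c' => row 0
  'i' => row 1
Rows:
  Row 0: "pc"
  Row 1: "hhi"
  Row 2: "e"
First row length: 2

2


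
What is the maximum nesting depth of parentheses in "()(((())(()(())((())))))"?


Input: "()(((())(()(())((())))))"
Tracking depth:
  Position 0 '(': depth becomes 1
  Position 1 ')': depth becomes 0
  Position 2 '(': depth becomes 1
  Position 3 '(': depth becomes 2
  Position 4 '(': depth becomes 3
  Position 5 '(': depth becomes 4
  Position 6 ')': depth becomes 3
  Position 7 ')': depth becomes 2
  Position 8 '(': depth becomes 3
  Position 9 '(': depth becomes 4
  Position 10 ')': depth becomes 3
  Position 11 '(': depth becomes 4
  Position 12 '(': depth becomes 5
  Position 13 ')': depth becomes 4
  Position 14 ')': depth becomes 3
  Position 15 '(': depth becomes 4
  Position 16 '(': depth becomes 5
  Position 17 '(': depth becomes 6
  Position 18 ')': depth becomes 5
  Position 19 ')': depth becomes 4
  Position 20 ')': depth becomes 3
  Position 21 ')': depth becomes 2
  Position 22 ')': depth becomes 1
  Position 23 ')': depth becomes 0
Maximum depth reached: 6

6


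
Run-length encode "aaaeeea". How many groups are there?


Input: aaaeeea
Scanning for consecutive runs:
  Group 1: 'a' x 3 (positions 0-2)
  Group 2: 'e' x 3 (positions 3-5)
  Group 3: 'a' x 1 (positions 6-6)
Total groups: 3

3


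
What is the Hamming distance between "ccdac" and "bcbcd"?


Comparing "ccdac" and "bcbcd" position by position:
  Position 0: 'c' vs 'b' => differ
  Position 1: 'c' vs 'c' => same
  Position 2: 'd' vs 'b' => differ
  Position 3: 'a' vs 'c' => differ
  Position 4: 'c' vs 'd' => differ
Total differences (Hamming distance): 4

4


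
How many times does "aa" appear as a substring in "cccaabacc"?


Searching for "aa" in "cccaabacc"
Scanning each position:
  Position 0: "cc" => no
  Position 1: "cc" => no
  Position 2: "ca" => no
  Position 3: "aa" => MATCH
  Position 4: "ab" => no
  Position 5: "ba" => no
  Position 6: "ac" => no
  Position 7: "cc" => no
Total occurrences: 1

1


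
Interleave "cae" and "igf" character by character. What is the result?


Interleaving "cae" and "igf":
  Position 0: 'c' from first, 'i' from second => "ci"
  Position 1: 'a' from first, 'g' from second => "ag"
  Position 2: 'e' from first, 'f' from second => "ef"
Result: ciagef

ciagef


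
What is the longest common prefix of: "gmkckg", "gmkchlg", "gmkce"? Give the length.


Words: gmkckg, gmkchlg, gmkce
  Position 0: all 'g' => match
  Position 1: all 'm' => match
  Position 2: all 'k' => match
  Position 3: all 'c' => match
  Position 4: ('k', 'h', 'e') => mismatch, stop
LCP = "gmkc" (length 4)

4


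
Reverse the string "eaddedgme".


Input: eaddedgme
Reading characters right to left:
  Position 8: 'e'
  Position 7: 'm'
  Position 6: 'g'
  Position 5: 'd'
  Position 4: 'e'
  Position 3: 'd'
  Position 2: 'd'
  Position 1: 'a'
  Position 0: 'e'
Reversed: emgdeddae

emgdeddae


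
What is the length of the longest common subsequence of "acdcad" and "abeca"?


LCS of "acdcad" and "abeca"
DP table:
           a    b    e    c    a
      0    0    0    0    0    0
  a   0    1    1    1    1    1
  c   0    1    1    1    2    2
  d   0    1    1    1    2    2
  c   0    1    1    1    2    2
  a   0    1    1    1    2    3
  d   0    1    1    1    2    3
LCS length = dp[6][5] = 3

3


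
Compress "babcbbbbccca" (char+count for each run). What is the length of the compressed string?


Input: babcbbbbccca
Runs:
  'b' x 1 => "b1"
  'a' x 1 => "a1"
  'b' x 1 => "b1"
  'c' x 1 => "c1"
  'b' x 4 => "b4"
  'c' x 3 => "c3"
  'a' x 1 => "a1"
Compressed: "b1a1b1c1b4c3a1"
Compressed length: 14

14


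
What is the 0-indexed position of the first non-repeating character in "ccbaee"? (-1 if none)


Input: ccbaee
Character frequencies:
  'a': 1
  'b': 1
  'c': 2
  'e': 2
Scanning left to right for freq == 1:
  Position 0 ('c'): freq=2, skip
  Position 1 ('c'): freq=2, skip
  Position 2 ('b'): unique! => answer = 2

2


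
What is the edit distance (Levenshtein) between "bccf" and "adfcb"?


Computing edit distance: "bccf" -> "adfcb"
DP table:
           a    d    f    c    b
      0    1    2    3    4    5
  b   1    1    2    3    4    4
  c   2    2    2    3    3    4
  c   3    3    3    3    3    4
  f   4    4    4    3    4    4
Edit distance = dp[4][5] = 4

4


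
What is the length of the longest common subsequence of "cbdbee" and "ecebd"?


LCS of "cbdbee" and "ecebd"
DP table:
           e    c    e    b    d
      0    0    0    0    0    0
  c   0    0    1    1    1    1
  b   0    0    1    1    2    2
  d   0    0    1    1    2    3
  b   0    0    1    1    2    3
  e   0    1    1    2    2    3
  e   0    1    1    2    2    3
LCS length = dp[6][5] = 3

3


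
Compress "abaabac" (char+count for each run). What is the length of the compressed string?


Input: abaabac
Runs:
  'a' x 1 => "a1"
  'b' x 1 => "b1"
  'a' x 2 => "a2"
  'b' x 1 => "b1"
  'a' x 1 => "a1"
  'c' x 1 => "c1"
Compressed: "a1b1a2b1a1c1"
Compressed length: 12

12


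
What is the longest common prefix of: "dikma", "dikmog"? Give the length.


Words: dikma, dikmog
  Position 0: all 'd' => match
  Position 1: all 'i' => match
  Position 2: all 'k' => match
  Position 3: all 'm' => match
  Position 4: ('a', 'o') => mismatch, stop
LCP = "dikm" (length 4)

4


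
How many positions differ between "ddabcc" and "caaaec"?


Comparing "ddabcc" and "caaaec" position by position:
  Position 0: 'd' vs 'c' => DIFFER
  Position 1: 'd' vs 'a' => DIFFER
  Position 2: 'a' vs 'a' => same
  Position 3: 'b' vs 'a' => DIFFER
  Position 4: 'c' vs 'e' => DIFFER
  Position 5: 'c' vs 'c' => same
Positions that differ: 4

4


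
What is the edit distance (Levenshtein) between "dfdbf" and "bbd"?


Computing edit distance: "dfdbf" -> "bbd"
DP table:
           b    b    d
      0    1    2    3
  d   1    1    2    2
  f   2    2    2    3
  d   3    3    3    2
  b   4    3    3    3
  f   5    4    4    4
Edit distance = dp[5][3] = 4

4


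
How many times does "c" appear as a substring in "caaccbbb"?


Searching for "c" in "caaccbbb"
Scanning each position:
  Position 0: "c" => MATCH
  Position 1: "a" => no
  Position 2: "a" => no
  Position 3: "c" => MATCH
  Position 4: "c" => MATCH
  Position 5: "b" => no
  Position 6: "b" => no
  Position 7: "b" => no
Total occurrences: 3

3


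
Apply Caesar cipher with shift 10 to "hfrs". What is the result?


Caesar cipher: shift "hfrs" by 10
  'h' (pos 7) + 10 = pos 17 = 'r'
  'f' (pos 5) + 10 = pos 15 = 'p'
  'r' (pos 17) + 10 = pos 1 = 'b'
  's' (pos 18) + 10 = pos 2 = 'c'
Result: rpbc

rpbc


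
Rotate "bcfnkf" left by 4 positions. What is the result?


Input: "bcfnkf", rotate left by 4
First 4 characters: "bcfn"
Remaining characters: "kf"
Concatenate remaining + first: "kf" + "bcfn" = "kfbcfn"

kfbcfn


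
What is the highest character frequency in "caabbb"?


Input: caabbb
Character counts:
  'a': 2
  'b': 3
  'c': 1
Maximum frequency: 3

3


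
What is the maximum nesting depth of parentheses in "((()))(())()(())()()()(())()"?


Input: "((()))(())()(())()()()(())()"
Tracking depth:
  Position 0 '(': depth becomes 1
  Position 1 '(': depth becomes 2
  Position 2 '(': depth becomes 3
  Position 3 ')': depth becomes 2
  Position 4 ')': depth becomes 1
  Position 5 ')': depth becomes 0
  Position 6 '(': depth becomes 1
  Position 7 '(': depth becomes 2
  Position 8 ')': depth becomes 1
  Position 9 ')': depth becomes 0
  Position 10 '(': depth becomes 1
  Position 11 ')': depth becomes 0
  Position 12 '(': depth becomes 1
  Position 13 '(': depth becomes 2
  Position 14 ')': depth becomes 1
  Position 15 ')': depth becomes 0
  Position 16 '(': depth becomes 1
  Position 17 ')': depth becomes 0
  Position 18 '(': depth becomes 1
  Position 19 ')': depth becomes 0
  Position 20 '(': depth becomes 1
  Position 21 ')': depth becomes 0
  Position 22 '(': depth becomes 1
  Position 23 '(': depth becomes 2
  Position 24 ')': depth becomes 1
  Position 25 ')': depth becomes 0
  Position 26 '(': depth becomes 1
  Position 27 ')': depth becomes 0
Maximum depth reached: 3

3


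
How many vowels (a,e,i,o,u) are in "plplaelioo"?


Input: plplaelioo
Checking each character:
  'p' at position 0: consonant
  'l' at position 1: consonant
  'p' at position 2: consonant
  'l' at position 3: consonant
  'a' at position 4: vowel (running total: 1)
  'e' at position 5: vowel (running total: 2)
  'l' at position 6: consonant
  'i' at position 7: vowel (running total: 3)
  'o' at position 8: vowel (running total: 4)
  'o' at position 9: vowel (running total: 5)
Total vowels: 5

5


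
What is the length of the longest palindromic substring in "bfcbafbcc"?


Input: "bfcbafbcc"
Checking substrings for palindromes:
  [7:9] "cc" (len 2) => palindrome
Longest palindromic substring: "cc" with length 2

2


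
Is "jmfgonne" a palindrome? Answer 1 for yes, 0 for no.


Input: jmfgonne
Reversed: ennogfmj
  Compare pos 0 ('j') with pos 7 ('e'): MISMATCH
  Compare pos 1 ('m') with pos 6 ('n'): MISMATCH
  Compare pos 2 ('f') with pos 5 ('n'): MISMATCH
  Compare pos 3 ('g') with pos 4 ('o'): MISMATCH
Result: not a palindrome

0


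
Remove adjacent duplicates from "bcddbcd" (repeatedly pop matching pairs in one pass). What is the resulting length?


Input: bcddbcd
Stack-based adjacent duplicate removal:
  Read 'b': push. Stack: b
  Read 'c': push. Stack: bc
  Read 'd': push. Stack: bcd
  Read 'd': matches stack top 'd' => pop. Stack: bc
  Read 'b': push. Stack: bcb
  Read 'c': push. Stack: bcbc
  Read 'd': push. Stack: bcbcd
Final stack: "bcbcd" (length 5)

5


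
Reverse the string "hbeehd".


Input: hbeehd
Reading characters right to left:
  Position 5: 'd'
  Position 4: 'h'
  Position 3: 'e'
  Position 2: 'e'
  Position 1: 'b'
  Position 0: 'h'
Reversed: dheebh

dheebh


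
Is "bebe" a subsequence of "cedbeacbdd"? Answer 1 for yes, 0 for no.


Check if "bebe" is a subsequence of "cedbeacbdd"
Greedy scan:
  Position 0 ('c'): no match needed
  Position 1 ('e'): no match needed
  Position 2 ('d'): no match needed
  Position 3 ('b'): matches sub[0] = 'b'
  Position 4 ('e'): matches sub[1] = 'e'
  Position 5 ('a'): no match needed
  Position 6 ('c'): no match needed
  Position 7 ('b'): matches sub[2] = 'b'
  Position 8 ('d'): no match needed
  Position 9 ('d'): no match needed
Only matched 3/4 characters => not a subsequence

0


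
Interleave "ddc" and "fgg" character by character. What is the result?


Interleaving "ddc" and "fgg":
  Position 0: 'd' from first, 'f' from second => "df"
  Position 1: 'd' from first, 'g' from second => "dg"
  Position 2: 'c' from first, 'g' from second => "cg"
Result: dfdgcg

dfdgcg


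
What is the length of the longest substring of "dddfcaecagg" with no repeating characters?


Input: "dddfcaecagg"
Sliding window (track last position of each char):
  Position 0 ('d'): window [0,0] length 1 -- new best
  Position 1 ('d'): repeat (last at 0), move window start to 1
  Position 1 ('d'): window [1,1] length 1
  Position 2 ('d'): repeat (last at 1), move window start to 2
  Position 2 ('d'): window [2,2] length 1
  Position 3 ('f'): window [2,3] length 2 -- new best
  Position 4 ('c'): window [2,4] length 3 -- new best
  Position 5 ('a'): window [2,5] length 4 -- new best
  Position 6 ('e'): window [2,6] length 5 -- new best
  Position 7 ('c'): repeat (last at 4), move window start to 5
  Position 7 ('c'): window [5,7] length 3
  Position 8 ('a'): repeat (last at 5), move window start to 6
  Position 8 ('a'): window [6,8] length 3
  Position 9 ('g'): window [6,9] length 4
  Position 10 ('g'): repeat (last at 9), move window start to 10
  Position 10 ('g'): window [10,10] length 1
Longest substring with no repeats: "dfcae" with length 5

5


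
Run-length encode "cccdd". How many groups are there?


Input: cccdd
Scanning for consecutive runs:
  Group 1: 'c' x 3 (positions 0-2)
  Group 2: 'd' x 2 (positions 3-4)
Total groups: 2

2


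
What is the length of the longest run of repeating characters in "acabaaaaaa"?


Input: "acabaaaaaa"
Scanning for longest run:
  Position 1 ('c'): new char, reset run to 1
  Position 2 ('a'): new char, reset run to 1
  Position 3 ('b'): new char, reset run to 1
  Position 4 ('a'): new char, reset run to 1
  Position 5 ('a'): continues run of 'a', length=2
  Position 6 ('a'): continues run of 'a', length=3
  Position 7 ('a'): continues run of 'a', length=4
  Position 8 ('a'): continues run of 'a', length=5
  Position 9 ('a'): continues run of 'a', length=6
Longest run: 'a' with length 6

6


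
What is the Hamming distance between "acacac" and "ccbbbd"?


Comparing "acacac" and "ccbbbd" position by position:
  Position 0: 'a' vs 'c' => differ
  Position 1: 'c' vs 'c' => same
  Position 2: 'a' vs 'b' => differ
  Position 3: 'c' vs 'b' => differ
  Position 4: 'a' vs 'b' => differ
  Position 5: 'c' vs 'd' => differ
Total differences (Hamming distance): 5

5


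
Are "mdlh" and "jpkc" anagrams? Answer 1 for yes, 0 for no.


Strings: "mdlh", "jpkc"
Sorted first:  dhlm
Sorted second: cjkp
Differ at position 0: 'd' vs 'c' => not anagrams

0


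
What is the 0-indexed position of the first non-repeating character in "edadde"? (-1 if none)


Input: edadde
Character frequencies:
  'a': 1
  'd': 3
  'e': 2
Scanning left to right for freq == 1:
  Position 0 ('e'): freq=2, skip
  Position 1 ('d'): freq=3, skip
  Position 2 ('a'): unique! => answer = 2

2


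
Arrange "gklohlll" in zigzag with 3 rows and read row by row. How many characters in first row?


Zigzag "gklohlll" into 3 rows:
Placing characters:
  'g' => row 0
  'k' => row 1
  'l' => row 2
  'o' => row 1
  'h' => row 0
  'l' => row 1
  'l' => row 2
  'l' => row 1
Rows:
  Row 0: "gh"
  Row 1: "koll"
  Row 2: "ll"
First row length: 2

2


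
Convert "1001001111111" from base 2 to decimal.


Input: "1001001111111" in base 2
Positional expansion:
  Digit '1' (value 1) x 2^12 = 4096
  Digit '0' (value 0) x 2^11 = 0
  Digit '0' (value 0) x 2^10 = 0
  Digit '1' (value 1) x 2^9 = 512
  Digit '0' (value 0) x 2^8 = 0
  Digit '0' (value 0) x 2^7 = 0
  Digit '1' (value 1) x 2^6 = 64
  Digit '1' (value 1) x 2^5 = 32
  Digit '1' (value 1) x 2^4 = 16
  Digit '1' (value 1) x 2^3 = 8
  Digit '1' (value 1) x 2^2 = 4
  Digit '1' (value 1) x 2^1 = 2
  Digit '1' (value 1) x 2^0 = 1
Sum = 4735

4735


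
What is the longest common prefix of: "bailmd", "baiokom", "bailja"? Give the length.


Words: bailmd, baiokom, bailja
  Position 0: all 'b' => match
  Position 1: all 'a' => match
  Position 2: all 'i' => match
  Position 3: ('l', 'o', 'l') => mismatch, stop
LCP = "bai" (length 3)

3


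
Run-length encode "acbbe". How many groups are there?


Input: acbbe
Scanning for consecutive runs:
  Group 1: 'a' x 1 (positions 0-0)
  Group 2: 'c' x 1 (positions 1-1)
  Group 3: 'b' x 2 (positions 2-3)
  Group 4: 'e' x 1 (positions 4-4)
Total groups: 4

4


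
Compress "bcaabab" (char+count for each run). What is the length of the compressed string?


Input: bcaabab
Runs:
  'b' x 1 => "b1"
  'c' x 1 => "c1"
  'a' x 2 => "a2"
  'b' x 1 => "b1"
  'a' x 1 => "a1"
  'b' x 1 => "b1"
Compressed: "b1c1a2b1a1b1"
Compressed length: 12

12


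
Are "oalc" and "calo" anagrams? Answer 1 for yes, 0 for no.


Strings: "oalc", "calo"
Sorted first:  aclo
Sorted second: aclo
Sorted forms match => anagrams

1


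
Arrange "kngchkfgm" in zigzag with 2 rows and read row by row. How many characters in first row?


Zigzag "kngchkfgm" into 2 rows:
Placing characters:
  'k' => row 0
  'n' => row 1
  'g' => row 0
  'c' => row 1
  'h' => row 0
  'k' => row 1
  'f' => row 0
  'g' => row 1
  'm' => row 0
Rows:
  Row 0: "kghfm"
  Row 1: "nckg"
First row length: 5

5


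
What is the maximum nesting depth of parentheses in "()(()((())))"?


Input: "()(()((())))"
Tracking depth:
  Position 0 '(': depth becomes 1
  Position 1 ')': depth becomes 0
  Position 2 '(': depth becomes 1
  Position 3 '(': depth becomes 2
  Position 4 ')': depth becomes 1
  Position 5 '(': depth becomes 2
  Position 6 '(': depth becomes 3
  Position 7 '(': depth becomes 4
  Position 8 ')': depth becomes 3
  Position 9 ')': depth becomes 2
  Position 10 ')': depth becomes 1
  Position 11 ')': depth becomes 0
Maximum depth reached: 4

4


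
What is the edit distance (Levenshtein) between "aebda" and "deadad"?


Computing edit distance: "aebda" -> "deadad"
DP table:
           d    e    a    d    a    d
      0    1    2    3    4    5    6
  a   1    1    2    2    3    4    5
  e   2    2    1    2    3    4    5
  b   3    3    2    2    3    4    5
  d   4    3    3    3    2    3    4
  a   5    4    4    3    3    2    3
Edit distance = dp[5][6] = 3

3


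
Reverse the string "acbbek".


Input: acbbek
Reading characters right to left:
  Position 5: 'k'
  Position 4: 'e'
  Position 3: 'b'
  Position 2: 'b'
  Position 1: 'c'
  Position 0: 'a'
Reversed: kebbca

kebbca


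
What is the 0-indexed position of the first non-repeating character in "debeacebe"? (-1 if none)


Input: debeacebe
Character frequencies:
  'a': 1
  'b': 2
  'c': 1
  'd': 1
  'e': 4
Scanning left to right for freq == 1:
  Position 0 ('d'): unique! => answer = 0

0


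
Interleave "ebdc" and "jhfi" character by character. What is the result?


Interleaving "ebdc" and "jhfi":
  Position 0: 'e' from first, 'j' from second => "ej"
  Position 1: 'b' from first, 'h' from second => "bh"
  Position 2: 'd' from first, 'f' from second => "df"
  Position 3: 'c' from first, 'i' from second => "ci"
Result: ejbhdfci

ejbhdfci


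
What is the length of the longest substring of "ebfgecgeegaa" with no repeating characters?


Input: "ebfgecgeegaa"
Sliding window (track last position of each char):
  Position 0 ('e'): window [0,0] length 1 -- new best
  Position 1 ('b'): window [0,1] length 2 -- new best
  Position 2 ('f'): window [0,2] length 3 -- new best
  Position 3 ('g'): window [0,3] length 4 -- new best
  Position 4 ('e'): repeat (last at 0), move window start to 1
  Position 4 ('e'): window [1,4] length 4
  Position 5 ('c'): window [1,5] length 5 -- new best
  Position 6 ('g'): repeat (last at 3), move window start to 4
  Position 6 ('g'): window [4,6] length 3
  Position 7 ('e'): repeat (last at 4), move window start to 5
  Position 7 ('e'): window [5,7] length 3
  Position 8 ('e'): repeat (last at 7), move window start to 8
  Position 8 ('e'): window [8,8] length 1
  Position 9 ('g'): window [8,9] length 2
  Position 10 ('a'): window [8,10] length 3
  Position 11 ('a'): repeat (last at 10), move window start to 11
  Position 11 ('a'): window [11,11] length 1
Longest substring with no repeats: "bfgec" with length 5

5


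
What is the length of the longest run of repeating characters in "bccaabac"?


Input: "bccaabac"
Scanning for longest run:
  Position 1 ('c'): new char, reset run to 1
  Position 2 ('c'): continues run of 'c', length=2
  Position 3 ('a'): new char, reset run to 1
  Position 4 ('a'): continues run of 'a', length=2
  Position 5 ('b'): new char, reset run to 1
  Position 6 ('a'): new char, reset run to 1
  Position 7 ('c'): new char, reset run to 1
Longest run: 'c' with length 2

2


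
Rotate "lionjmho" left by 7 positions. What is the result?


Input: "lionjmho", rotate left by 7
First 7 characters: "lionjmh"
Remaining characters: "o"
Concatenate remaining + first: "o" + "lionjmh" = "olionjmh"

olionjmh


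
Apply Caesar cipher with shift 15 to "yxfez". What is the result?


Caesar cipher: shift "yxfez" by 15
  'y' (pos 24) + 15 = pos 13 = 'n'
  'x' (pos 23) + 15 = pos 12 = 'm'
  'f' (pos 5) + 15 = pos 20 = 'u'
  'e' (pos 4) + 15 = pos 19 = 't'
  'z' (pos 25) + 15 = pos 14 = 'o'
Result: nmuto

nmuto


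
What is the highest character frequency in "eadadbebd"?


Input: eadadbebd
Character counts:
  'a': 2
  'b': 2
  'd': 3
  'e': 2
Maximum frequency: 3

3


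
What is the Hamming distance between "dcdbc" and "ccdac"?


Comparing "dcdbc" and "ccdac" position by position:
  Position 0: 'd' vs 'c' => differ
  Position 1: 'c' vs 'c' => same
  Position 2: 'd' vs 'd' => same
  Position 3: 'b' vs 'a' => differ
  Position 4: 'c' vs 'c' => same
Total differences (Hamming distance): 2

2


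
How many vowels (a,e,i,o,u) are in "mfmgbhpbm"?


Input: mfmgbhpbm
Checking each character:
  'm' at position 0: consonant
  'f' at position 1: consonant
  'm' at position 2: consonant
  'g' at position 3: consonant
  'b' at position 4: consonant
  'h' at position 5: consonant
  'p' at position 6: consonant
  'b' at position 7: consonant
  'm' at position 8: consonant
Total vowels: 0

0


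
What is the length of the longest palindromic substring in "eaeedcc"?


Input: "eaeedcc"
Checking substrings for palindromes:
  [0:3] "eae" (len 3) => palindrome
  [2:4] "ee" (len 2) => palindrome
  [5:7] "cc" (len 2) => palindrome
Longest palindromic substring: "eae" with length 3

3


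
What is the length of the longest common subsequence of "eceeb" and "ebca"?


LCS of "eceeb" and "ebca"
DP table:
           e    b    c    a
      0    0    0    0    0
  e   0    1    1    1    1
  c   0    1    1    2    2
  e   0    1    1    2    2
  e   0    1    1    2    2
  b   0    1    2    2    2
LCS length = dp[5][4] = 2

2


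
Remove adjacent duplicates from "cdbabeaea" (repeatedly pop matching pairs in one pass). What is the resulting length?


Input: cdbabeaea
Stack-based adjacent duplicate removal:
  Read 'c': push. Stack: c
  Read 'd': push. Stack: cd
  Read 'b': push. Stack: cdb
  Read 'a': push. Stack: cdba
  Read 'b': push. Stack: cdbab
  Read 'e': push. Stack: cdbabe
  Read 'a': push. Stack: cdbabea
  Read 'e': push. Stack: cdbabeae
  Read 'a': push. Stack: cdbabeaea
Final stack: "cdbabeaea" (length 9)

9


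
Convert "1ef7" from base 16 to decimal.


Input: "1ef7" in base 16
Positional expansion:
  Digit '1' (value 1) x 16^3 = 4096
  Digit 'e' (value 14) x 16^2 = 3584
  Digit 'f' (value 15) x 16^1 = 240
  Digit '7' (value 7) x 16^0 = 7
Sum = 7927

7927


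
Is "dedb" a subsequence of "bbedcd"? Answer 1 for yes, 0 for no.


Check if "dedb" is a subsequence of "bbedcd"
Greedy scan:
  Position 0 ('b'): no match needed
  Position 1 ('b'): no match needed
  Position 2 ('e'): no match needed
  Position 3 ('d'): matches sub[0] = 'd'
  Position 4 ('c'): no match needed
  Position 5 ('d'): no match needed
Only matched 1/4 characters => not a subsequence

0


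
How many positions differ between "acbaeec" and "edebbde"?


Comparing "acbaeec" and "edebbde" position by position:
  Position 0: 'a' vs 'e' => DIFFER
  Position 1: 'c' vs 'd' => DIFFER
  Position 2: 'b' vs 'e' => DIFFER
  Position 3: 'a' vs 'b' => DIFFER
  Position 4: 'e' vs 'b' => DIFFER
  Position 5: 'e' vs 'd' => DIFFER
  Position 6: 'c' vs 'e' => DIFFER
Positions that differ: 7

7


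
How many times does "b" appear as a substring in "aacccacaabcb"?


Searching for "b" in "aacccacaabcb"
Scanning each position:
  Position 0: "a" => no
  Position 1: "a" => no
  Position 2: "c" => no
  Position 3: "c" => no
  Position 4: "c" => no
  Position 5: "a" => no
  Position 6: "c" => no
  Position 7: "a" => no
  Position 8: "a" => no
  Position 9: "b" => MATCH
  Position 10: "c" => no
  Position 11: "b" => MATCH
Total occurrences: 2

2


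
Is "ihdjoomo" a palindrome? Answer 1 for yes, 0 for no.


Input: ihdjoomo
Reversed: omoojdhi
  Compare pos 0 ('i') with pos 7 ('o'): MISMATCH
  Compare pos 1 ('h') with pos 6 ('m'): MISMATCH
  Compare pos 2 ('d') with pos 5 ('o'): MISMATCH
  Compare pos 3 ('j') with pos 4 ('o'): MISMATCH
Result: not a palindrome

0


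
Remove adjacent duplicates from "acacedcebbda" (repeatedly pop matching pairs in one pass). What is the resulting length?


Input: acacedcebbda
Stack-based adjacent duplicate removal:
  Read 'a': push. Stack: a
  Read 'c': push. Stack: ac
  Read 'a': push. Stack: aca
  Read 'c': push. Stack: acac
  Read 'e': push. Stack: acace
  Read 'd': push. Stack: acaced
  Read 'c': push. Stack: acacedc
  Read 'e': push. Stack: acacedce
  Read 'b': push. Stack: acacedceb
  Read 'b': matches stack top 'b' => pop. Stack: acacedce
  Read 'd': push. Stack: acacedced
  Read 'a': push. Stack: acacedceda
Final stack: "acacedceda" (length 10)

10


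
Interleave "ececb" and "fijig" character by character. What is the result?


Interleaving "ececb" and "fijig":
  Position 0: 'e' from first, 'f' from second => "ef"
  Position 1: 'c' from first, 'i' from second => "ci"
  Position 2: 'e' from first, 'j' from second => "ej"
  Position 3: 'c' from first, 'i' from second => "ci"
  Position 4: 'b' from first, 'g' from second => "bg"
Result: efciejcibg

efciejcibg


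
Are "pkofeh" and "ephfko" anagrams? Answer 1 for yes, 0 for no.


Strings: "pkofeh", "ephfko"
Sorted first:  efhkop
Sorted second: efhkop
Sorted forms match => anagrams

1


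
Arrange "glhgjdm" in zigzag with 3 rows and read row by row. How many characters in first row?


Zigzag "glhgjdm" into 3 rows:
Placing characters:
  'g' => row 0
  'l' => row 1
  'h' => row 2
  'g' => row 1
  'j' => row 0
  'd' => row 1
  'm' => row 2
Rows:
  Row 0: "gj"
  Row 1: "lgd"
  Row 2: "hm"
First row length: 2

2


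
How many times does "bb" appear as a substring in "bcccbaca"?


Searching for "bb" in "bcccbaca"
Scanning each position:
  Position 0: "bc" => no
  Position 1: "cc" => no
  Position 2: "cc" => no
  Position 3: "cb" => no
  Position 4: "ba" => no
  Position 5: "ac" => no
  Position 6: "ca" => no
Total occurrences: 0

0


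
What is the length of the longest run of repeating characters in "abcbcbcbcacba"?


Input: "abcbcbcbcacba"
Scanning for longest run:
  Position 1 ('b'): new char, reset run to 1
  Position 2 ('c'): new char, reset run to 1
  Position 3 ('b'): new char, reset run to 1
  Position 4 ('c'): new char, reset run to 1
  Position 5 ('b'): new char, reset run to 1
  Position 6 ('c'): new char, reset run to 1
  Position 7 ('b'): new char, reset run to 1
  Position 8 ('c'): new char, reset run to 1
  Position 9 ('a'): new char, reset run to 1
  Position 10 ('c'): new char, reset run to 1
  Position 11 ('b'): new char, reset run to 1
  Position 12 ('a'): new char, reset run to 1
Longest run: 'a' with length 1

1


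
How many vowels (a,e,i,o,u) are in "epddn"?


Input: epddn
Checking each character:
  'e' at position 0: vowel (running total: 1)
  'p' at position 1: consonant
  'd' at position 2: consonant
  'd' at position 3: consonant
  'n' at position 4: consonant
Total vowels: 1

1


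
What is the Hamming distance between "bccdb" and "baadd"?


Comparing "bccdb" and "baadd" position by position:
  Position 0: 'b' vs 'b' => same
  Position 1: 'c' vs 'a' => differ
  Position 2: 'c' vs 'a' => differ
  Position 3: 'd' vs 'd' => same
  Position 4: 'b' vs 'd' => differ
Total differences (Hamming distance): 3

3


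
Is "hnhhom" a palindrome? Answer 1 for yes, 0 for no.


Input: hnhhom
Reversed: mohhnh
  Compare pos 0 ('h') with pos 5 ('m'): MISMATCH
  Compare pos 1 ('n') with pos 4 ('o'): MISMATCH
  Compare pos 2 ('h') with pos 3 ('h'): match
Result: not a palindrome

0
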